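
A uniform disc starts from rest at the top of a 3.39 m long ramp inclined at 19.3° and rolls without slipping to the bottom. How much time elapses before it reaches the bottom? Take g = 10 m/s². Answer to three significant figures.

t ≈ 1.75 s

The moment of inertia is (1/2)MR², giving k ≡ I/(MR²) = 0.5.
Translational: Mg sinθ − f = Ma. Rotational about the CM: fR = Iα = kMRa, so f = kMa.
Hence a = g sinθ/(1+k) = 10×sin19.3°/1.5 = 2.203 m/s².
With constant a from rest, t = √(2L/a) = √(2·3.39/2.203) ≈ 1.75 s.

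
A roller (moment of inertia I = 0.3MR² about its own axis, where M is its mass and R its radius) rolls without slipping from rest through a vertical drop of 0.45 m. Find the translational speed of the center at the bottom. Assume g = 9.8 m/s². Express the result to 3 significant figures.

v ≈ 2.60 m/s

With I = 0.3MR², the ratio k = I/(MR²) is 0.3.
Rolling without slipping gives ω = v/R, so the total kinetic energy is ½Mv² + ½Iω² = ½(1+k)Mv² = (13/20)Mv².
Setting Mgh = (13/20)Mv² gives v = √(2gh/(1+k)) = √(2·9.8·0.45/1.3) ≈ 2.60 m/s.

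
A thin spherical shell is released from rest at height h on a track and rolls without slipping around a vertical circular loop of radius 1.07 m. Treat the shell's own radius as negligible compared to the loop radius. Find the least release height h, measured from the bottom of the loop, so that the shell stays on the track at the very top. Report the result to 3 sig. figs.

h_min ≈ 3.03 m

For this body I = (2/3)MR², i.e. k = I/(MR²) = 2/3.
At the top, contact is just lost when gravity alone supplies the centripetal force: Mg = Mv_top²/r, i.e. v_top² = gr.
With ω = v/R, the kinetic energy at speed v is ½(1+k)Mv² = (5/6)Mv².
Energy conservation from release (height h) to the top (height 2r): Mgh = Mg(2r) + (5/6)M·gr.
Thus h_min = 2r + (1+k)r/2 = r(2 + 1.667/2) = 1.07 × 2.833 ≈ 3.03 m.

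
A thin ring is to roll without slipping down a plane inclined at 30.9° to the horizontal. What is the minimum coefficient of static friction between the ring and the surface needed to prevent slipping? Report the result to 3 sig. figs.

With I = MR², the ratio k = I/(MR²) is 1.
Translational: Mg sinθ − f = Ma. Rotational about the CM: fR = Iα = kMRa, so f = kMa.
These give a = g sinθ/(1+k) and the required friction f = kMg sinθ/(1+k).
With N = Mg cosθ, the no-slip condition f ≤ μN gives μ_min = f/N = k tanθ/(1+k).
μ_min = 1 × tan30.9° / 2 ≈ 0.299.

μ_min ≈ 0.299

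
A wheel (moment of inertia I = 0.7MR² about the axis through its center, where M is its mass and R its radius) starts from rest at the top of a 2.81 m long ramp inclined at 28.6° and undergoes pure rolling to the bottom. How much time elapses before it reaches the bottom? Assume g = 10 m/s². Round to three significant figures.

For this body I = 0.7MR², i.e. k = I/(MR²) = 0.7.
Along the incline Mg sinθ − f = Ma, and torque about the center fR = Iα = kMR²(a/R) gives f = kMa.
Hence a = g sinθ/(1+k) = 10×sin28.6°/1.7 = 2.816 m/s².
With constant a from rest, t = √(2L/a) = √(2·2.81/2.816) ≈ 1.41 s.

t ≈ 1.41 s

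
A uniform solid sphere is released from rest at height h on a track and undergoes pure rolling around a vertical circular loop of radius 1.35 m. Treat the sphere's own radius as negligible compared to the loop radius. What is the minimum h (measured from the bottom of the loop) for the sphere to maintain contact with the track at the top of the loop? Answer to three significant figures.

h_min ≈ 3.65 m

With I = (2/5)MR², the ratio k = I/(MR²) is 0.4.
At the top, contact is just lost when gravity alone supplies the centripetal force: Mg = Mv_top²/r, i.e. v_top² = gr.
With ω = v/R, the kinetic energy at speed v is ½(1+k)Mv² = (7/10)Mv².
Energy conservation from release (height h) to the top (height 2r): Mgh = Mg(2r) + (7/10)M·gr.
Thus h_min = 2r + (1+k)r/2 = r(2 + 1.4/2) = 1.35 × 2.7 ≈ 3.65 m.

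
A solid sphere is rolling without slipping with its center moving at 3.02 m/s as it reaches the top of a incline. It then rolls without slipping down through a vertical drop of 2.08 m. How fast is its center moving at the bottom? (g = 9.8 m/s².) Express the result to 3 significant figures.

v ≈ 6.18 m/s

The moment of inertia is (2/5)MR², giving k ≡ I/(MR²) = 0.4.
Pure rolling means v = ωR; then KE = ½Mv² + ½I(v/R)² = ½(1+k)Mv² = (7/10)Mv².
Conserving energy between top and bottom: (7/10)Mv² = (7/10)Mv₀² + Mgh, hence v² = v₀² + 2gh/(1+k).
v = √(3.02² + 2×9.8×2.08/1.4) = √38.24 ≈ 6.18 m/s.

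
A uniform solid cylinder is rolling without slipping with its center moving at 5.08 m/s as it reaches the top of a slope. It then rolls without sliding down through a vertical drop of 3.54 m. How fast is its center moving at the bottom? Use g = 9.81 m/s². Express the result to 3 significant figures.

The moment of inertia is (1/2)MR², giving k ≡ I/(MR²) = 0.5.
Since it rolls without slipping, ω = v/R and KE = ½Mv² + ½Iω² = ½(1+k)Mv² = (3/4)Mv².
Energy conservation: (3/4)Mv₀² + Mgh = (3/4)Mv², so v² = v₀² + 2gh/(1+k).
v = √(5.08² + 2×9.81×3.54/1.5) = √72.11 ≈ 8.49 m/s.

v ≈ 8.49 m/s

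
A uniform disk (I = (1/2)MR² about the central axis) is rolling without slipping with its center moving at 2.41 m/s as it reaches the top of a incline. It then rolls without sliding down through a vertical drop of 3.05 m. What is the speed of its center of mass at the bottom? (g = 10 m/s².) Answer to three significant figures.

For this body I = (1/2)MR², i.e. k = I/(MR²) = 0.5.
Since it rolls without slipping, ω = v/R and KE = ½Mv² + ½Iω² = ½(1+k)Mv² = (3/4)Mv².
Energy conservation: (3/4)Mv₀² + Mgh = (3/4)Mv², so v² = v₀² + 2gh/(1+k).
v = √(2.41² + 2×10×3.05/1.5) = √46.47 ≈ 6.82 m/s.

v ≈ 6.82 m/s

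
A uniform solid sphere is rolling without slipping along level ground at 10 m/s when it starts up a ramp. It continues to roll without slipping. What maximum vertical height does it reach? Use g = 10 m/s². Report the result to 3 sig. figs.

For this body I = (2/5)MR², i.e. k = I/(MR²) = 0.4.
Rolling without slipping gives ω = v/R, so the total kinetic energy is ½Mv² + ½Iω² = ½(1+k)Mv² = (7/10)Mv².
At the top the kinetic energy is zero, so (7/10)Mv₀² = Mgh.
Thus h = (1+k)v₀²/(2g) = 1.4 × 10² / (2 × 10) ≈ 7.00 m.

h ≈ 7.00 m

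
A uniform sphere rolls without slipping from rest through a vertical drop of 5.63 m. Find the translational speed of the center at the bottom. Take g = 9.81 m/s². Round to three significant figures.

v ≈ 8.88 m/s

The moment of inertia is (2/5)MR², giving k ≡ I/(MR²) = 0.4.
The rolling condition ω = v/R makes the rotational term ½I(v/R)² = ½kMv², so KE_total = ½(1+k)Mv² = (7/10)Mv².
Setting Mgh = (7/10)Mv² gives v = √(2gh/(1+k)) = √(2·9.81·5.63/1.4) ≈ 8.88 m/s.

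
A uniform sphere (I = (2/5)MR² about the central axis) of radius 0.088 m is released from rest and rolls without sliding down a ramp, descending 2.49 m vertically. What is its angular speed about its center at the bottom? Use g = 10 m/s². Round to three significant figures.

The moment of inertia is (2/5)MR², giving k ≡ I/(MR²) = 0.4.
Since it rolls without slipping, ω = v/R and KE = ½Mv² + ½Iω² = ½(1+k)Mv² = (7/10)Mv².
Energy conservation Mgh = ½(1+k)Mv² gives v = √(2gh/(1+k)) = √(2 × 10 × 2.49 / 1.4) = 5.964 m/s.
Then ω = v/R = 5.964 / 0.088 ≈ 67.8 rad/s.

ω ≈ 67.8 rad/s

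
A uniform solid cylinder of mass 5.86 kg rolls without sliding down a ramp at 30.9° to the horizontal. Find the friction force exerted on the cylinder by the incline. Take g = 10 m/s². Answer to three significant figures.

With I = (1/2)MR², the ratio k = I/(MR²) is 0.5.
Translational: Mg sinθ − f = Ma. Rotational about the CM: fR = Iα = kMRa, so f = kMa.
Combining, a = g sinθ/(1+k) and f = kMa = kMg sinθ/(1+k).
f = 0.5 × 5.86 × 10 × sin30.9° / 1.5 ≈ 10.0 N.

f ≈ 10.0 N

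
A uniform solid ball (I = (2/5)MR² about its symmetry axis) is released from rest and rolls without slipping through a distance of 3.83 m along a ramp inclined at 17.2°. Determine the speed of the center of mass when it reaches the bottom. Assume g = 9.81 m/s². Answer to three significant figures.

v ≈ 3.98 m/s

For this body I = (2/5)MR², i.e. k = I/(MR²) = 0.4.
Since it rolls without slipping, ω = v/R and KE = ½Mv² + ½Iω² = ½(1+k)Mv² = (7/10)Mv².
The vertical drop is h = L sinθ = 3.83 × sin17.2° = 1.133 m.
Energy conservation: Mgh = (7/10)Mv², so v = √(2gh/(1+k)) = √(2 × 9.81 × 1.133 / 1.4) ≈ 3.98 m/s.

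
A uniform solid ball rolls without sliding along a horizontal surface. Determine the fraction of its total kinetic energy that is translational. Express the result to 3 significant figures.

The moment of inertia is (2/5)MR², giving k ≡ I/(MR²) = 0.4.
With ω = v/R, KE_trans = ½Mv² and KE_rot = ½Iω² = ½kMv², so KE_total = ½(1+k)Mv².
The translational fraction is therefore 1/(1+k) = 1/1.4 ≈ 0.714.

fraction ≈ 0.714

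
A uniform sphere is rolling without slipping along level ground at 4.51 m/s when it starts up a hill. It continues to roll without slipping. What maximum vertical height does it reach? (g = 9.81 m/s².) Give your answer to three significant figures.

For this body I = (2/5)MR², i.e. k = I/(MR²) = 0.4.
Pure rolling means v = ωR; then KE = ½Mv² + ½I(v/R)² = ½(1+k)Mv² = (7/10)Mv².
At the top the kinetic energy is zero, so (7/10)Mv₀² = Mgh.
Thus h = (1+k)v₀²/(2g) = 1.4 × 4.51² / (2 × 9.81) ≈ 1.45 m.

h ≈ 1.45 m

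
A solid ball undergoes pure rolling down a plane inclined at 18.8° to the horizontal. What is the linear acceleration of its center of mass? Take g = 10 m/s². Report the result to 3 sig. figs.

a ≈ 2.30 m/s²

Here I = (2/5)MR², so the shape factor k = I/(MR²) = 0.4.
Newton's second law down the slope: Mg sinθ − f = Ma. The torque equation fR = Iα (with α = a/R) gives f = kMa.
Eliminating f: Mg sinθ = (1+k)Ma, so a = g sinθ/(1+k) = 10 × sin18.8° / 1.4 ≈ 2.30 m/s².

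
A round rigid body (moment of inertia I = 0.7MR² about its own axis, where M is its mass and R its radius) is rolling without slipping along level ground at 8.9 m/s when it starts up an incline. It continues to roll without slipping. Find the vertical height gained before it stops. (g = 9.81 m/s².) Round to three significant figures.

Here I = 0.7MR², so the shape factor k = I/(MR²) = 0.7.
Since it rolls without slipping, ω = v/R and KE = ½Mv² + ½Iω² = ½(1+k)Mv² = (17/20)Mv².
At the top the kinetic energy is zero, so (17/20)Mv₀² = Mgh.
Thus h = (1+k)v₀²/(2g) = 1.7 × 8.9² / (2 × 9.81) ≈ 6.86 m.

h ≈ 6.86 m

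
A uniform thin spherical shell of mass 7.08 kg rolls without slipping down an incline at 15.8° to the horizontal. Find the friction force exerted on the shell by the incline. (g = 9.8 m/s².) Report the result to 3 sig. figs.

Here I = (2/3)MR², so the shape factor k = I/(MR²) = 2/3.
Along the incline Mg sinθ − f = Ma, and torque about the center fR = Iα = kMR²(a/R) gives f = kMa.
Combining, a = g sinθ/(1+k) and f = kMa = kMg sinθ/(1+k).
f = (2/3) × 7.08 × 9.8 × sin15.8° / 1.667 ≈ 7.56 N.

f ≈ 7.56 N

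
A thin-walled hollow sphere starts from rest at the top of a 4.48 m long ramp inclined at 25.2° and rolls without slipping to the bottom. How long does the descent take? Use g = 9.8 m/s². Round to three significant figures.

For this body I = (2/3)MR², i.e. k = I/(MR²) = 2/3.
Newton's second law down the slope: Mg sinθ − f = Ma. The torque equation fR = Iα (with α = a/R) gives f = kMa.
Hence a = g sinθ/(1+k) = 9.8×sin25.2°/1.667 = 2.504 m/s².
With constant a from rest, t = √(2L/a) = √(2·4.48/2.504) ≈ 1.89 s.

t ≈ 1.89 s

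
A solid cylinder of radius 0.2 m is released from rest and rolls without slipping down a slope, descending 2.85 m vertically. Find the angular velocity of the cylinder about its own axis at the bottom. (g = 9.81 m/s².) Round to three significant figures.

For this body I = (1/2)MR², i.e. k = I/(MR²) = 0.5.
Since it rolls without slipping, ω = v/R and KE = ½Mv² + ½Iω² = ½(1+k)Mv² = (3/4)Mv².
Energy conservation Mgh = ½(1+k)Mv² gives v = √(2gh/(1+k)) = √(2 × 9.81 × 2.85 / 1.5) = 6.106 m/s.
Then ω = v/R = 6.106 / 0.2 ≈ 30.5 rad/s.

ω ≈ 30.5 rad/s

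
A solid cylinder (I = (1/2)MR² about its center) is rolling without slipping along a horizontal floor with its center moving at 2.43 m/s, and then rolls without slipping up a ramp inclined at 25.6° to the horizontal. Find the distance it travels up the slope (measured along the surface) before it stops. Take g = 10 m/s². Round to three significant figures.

With I = (1/2)MR², the ratio k = I/(MR²) is 0.5.
Rolling without slipping gives ω = v/R, so the total kinetic energy is ½Mv² + ½Iω² = ½(1+k)Mv² = (3/4)Mv².
Setting this equal to Mgh gives the vertical rise h = (1+k)v₀²/(2g) = 1.5×2.43²/(2×10) = 0.4429 m.
The distance along the slope is d = h/sinθ = 0.4429/sin25.6° ≈ 1.02 m.

d ≈ 1.02 m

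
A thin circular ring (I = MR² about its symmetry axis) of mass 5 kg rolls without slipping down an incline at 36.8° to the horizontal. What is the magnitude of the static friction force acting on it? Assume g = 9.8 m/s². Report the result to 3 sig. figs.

The moment of inertia is MR², giving k ≡ I/(MR²) = 1.
Along the incline Mg sinθ − f = Ma, and torque about the center fR = Iα = kMR²(a/R) gives f = kMa.
Combining, a = g sinθ/(1+k) and f = kMa = kMg sinθ/(1+k).
f = 1 × 5 × 9.8 × sin36.8° / 2 ≈ 14.7 N.

f ≈ 14.7 N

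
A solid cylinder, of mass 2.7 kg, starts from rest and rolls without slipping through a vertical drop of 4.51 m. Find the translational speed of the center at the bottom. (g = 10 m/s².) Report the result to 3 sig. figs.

The moment of inertia is (1/2)MR², giving k ≡ I/(MR²) = 0.5.
Rolling without slipping gives ω = v/R, so the total kinetic energy is ½Mv² + ½Iω² = ½(1+k)Mv² = (3/4)Mv².
Setting Mgh = (3/4)Mv² gives v = √(2gh/(1+k)) = √(2·10·4.51/1.5) ≈ 7.75 m/s.

v ≈ 7.75 m/s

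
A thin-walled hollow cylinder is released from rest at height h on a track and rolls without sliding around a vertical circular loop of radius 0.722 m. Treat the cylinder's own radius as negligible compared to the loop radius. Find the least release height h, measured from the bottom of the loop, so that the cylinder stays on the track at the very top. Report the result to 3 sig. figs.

h_min ≈ 2.17 m

With I = MR², the ratio k = I/(MR²) is 1.
At the top of the loop, the minimum-contact condition is Mg = Mv_top²/r, so v_top² = gr.
With ω = v/R, the kinetic energy at speed v is ½(1+k)Mv² = Mv².
Energy conservation from release (height h) to the top (height 2r): Mgh = Mg(2r) + M·gr.
Thus h_min = 2r + (1+k)r/2 = r(2 + 2/2) = 0.722 × 3 ≈ 2.17 m.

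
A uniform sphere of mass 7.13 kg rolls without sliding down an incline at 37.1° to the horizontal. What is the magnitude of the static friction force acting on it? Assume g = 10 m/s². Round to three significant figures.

The moment of inertia is (2/5)MR², giving k ≡ I/(MR²) = 0.4.
Along the incline Mg sinθ − f = Ma, and torque about the center fR = Iα = kMR²(a/R) gives f = kMa.
Combining, a = g sinθ/(1+k) and f = kMa = kMg sinθ/(1+k).
f = 0.4 × 7.13 × 10 × sin37.1° / 1.4 ≈ 12.3 N.

f ≈ 12.3 N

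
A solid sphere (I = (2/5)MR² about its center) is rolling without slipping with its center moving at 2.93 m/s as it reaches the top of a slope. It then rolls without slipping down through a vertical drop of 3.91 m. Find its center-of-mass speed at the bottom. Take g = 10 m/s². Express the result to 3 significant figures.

For this body I = (2/5)MR², i.e. k = I/(MR²) = 0.4.
Rolling without slipping gives ω = v/R, so the total kinetic energy is ½Mv² + ½Iω² = ½(1+k)Mv² = (7/10)Mv².
Conserving energy between top and bottom: (7/10)Mv² = (7/10)Mv₀² + Mgh, hence v² = v₀² + 2gh/(1+k).
v = √(2.93² + 2×10×3.91/1.4) = √64.44 ≈ 8.03 m/s.

v ≈ 8.03 m/s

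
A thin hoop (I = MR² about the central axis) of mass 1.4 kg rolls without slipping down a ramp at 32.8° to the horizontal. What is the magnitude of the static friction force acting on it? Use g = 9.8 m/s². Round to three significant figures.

f ≈ 3.72 N

For this body I = MR², i.e. k = I/(MR²) = 1.
Along the incline Mg sinθ − f = Ma, and torque about the center fR = Iα = kMR²(a/R) gives f = kMa.
Combining, a = g sinθ/(1+k) and f = kMa = kMg sinθ/(1+k).
f = 1 × 1.4 × 9.8 × sin32.8° / 2 ≈ 3.72 N.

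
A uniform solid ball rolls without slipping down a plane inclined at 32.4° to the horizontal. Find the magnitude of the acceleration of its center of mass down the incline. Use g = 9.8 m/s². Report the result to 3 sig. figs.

a ≈ 3.75 m/s²

With I = (2/5)MR², the ratio k = I/(MR²) is 0.4.
Translational: Mg sinθ − f = Ma. Rotational about the CM: fR = Iα = kMRa, so f = kMa.
Eliminating f: Mg sinθ = (1+k)Ma, so a = g sinθ/(1+k) = 9.8 × sin32.4° / 1.4 ≈ 3.75 m/s².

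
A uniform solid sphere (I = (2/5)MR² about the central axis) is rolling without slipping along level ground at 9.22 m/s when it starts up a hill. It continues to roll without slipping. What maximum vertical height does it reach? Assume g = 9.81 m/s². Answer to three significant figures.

h ≈ 6.07 m

With I = (2/5)MR², the ratio k = I/(MR²) is 0.4.
Rolling without slipping gives ω = v/R, so the total kinetic energy is ½Mv² + ½Iω² = ½(1+k)Mv² = (7/10)Mv².
All of this converts to potential energy at the highest point: (7/10)Mv₀² = Mgh.
Thus h = (1+k)v₀²/(2g) = 1.4 × 9.22² / (2 × 9.81) ≈ 6.07 m.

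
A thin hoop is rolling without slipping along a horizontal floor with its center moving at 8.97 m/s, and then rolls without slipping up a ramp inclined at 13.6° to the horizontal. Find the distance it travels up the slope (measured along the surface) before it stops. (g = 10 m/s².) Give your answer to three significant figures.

The moment of inertia is MR², giving k ≡ I/(MR²) = 1.
Since it rolls without slipping, ω = v/R and KE = ½Mv² + ½Iω² = ½(1+k)Mv² = Mv².
Setting this equal to Mgh gives the vertical rise h = (1+k)v₀²/(2g) = 2×8.97²/(2×10) = 8.046 m.
Along the incline, d = h/sinθ = 8.046/sin13.6° ≈ 34.2 m.

d ≈ 34.2 m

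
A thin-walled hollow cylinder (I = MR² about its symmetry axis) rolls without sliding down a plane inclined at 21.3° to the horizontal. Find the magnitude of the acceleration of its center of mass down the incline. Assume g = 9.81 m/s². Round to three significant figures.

With I = MR², the ratio k = I/(MR²) is 1.
Newton's second law down the slope: Mg sinθ − f = Ma. The torque equation fR = Iα (with α = a/R) gives f = kMa.
Eliminating f: Mg sinθ = (1+k)Ma, so a = g sinθ/(1+k) = 9.81 × sin21.3° / 2 ≈ 1.78 m/s².

a ≈ 1.78 m/s²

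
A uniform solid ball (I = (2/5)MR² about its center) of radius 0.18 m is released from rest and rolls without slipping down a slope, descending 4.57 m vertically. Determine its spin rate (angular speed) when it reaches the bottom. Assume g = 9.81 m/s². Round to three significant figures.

Here I = (2/5)MR², so the shape factor k = I/(MR²) = 0.4.
Since it rolls without slipping, ω = v/R and KE = ½Mv² + ½Iω² = ½(1+k)Mv² = (7/10)Mv².
Energy conservation Mgh = ½(1+k)Mv² gives v = √(2gh/(1+k)) = √(2 × 9.81 × 4.57 / 1.4) = 8.003 m/s.
Then ω = v/R = 8.003 / 0.18 ≈ 44.5 rad/s.

ω ≈ 44.5 rad/s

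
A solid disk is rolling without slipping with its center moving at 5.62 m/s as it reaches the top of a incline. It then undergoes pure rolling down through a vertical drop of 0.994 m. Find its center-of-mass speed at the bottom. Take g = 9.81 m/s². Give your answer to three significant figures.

v ≈ 6.68 m/s

With I = (1/2)MR², the ratio k = I/(MR²) is 0.5.
Since it rolls without slipping, ω = v/R and KE = ½Mv² + ½Iω² = ½(1+k)Mv² = (3/4)Mv².
Conserving energy between top and bottom: (3/4)Mv² = (3/4)Mv₀² + Mgh, hence v² = v₀² + 2gh/(1+k).
v = √(5.62² + 2×9.81×0.994/1.5) = √44.59 ≈ 6.68 m/s.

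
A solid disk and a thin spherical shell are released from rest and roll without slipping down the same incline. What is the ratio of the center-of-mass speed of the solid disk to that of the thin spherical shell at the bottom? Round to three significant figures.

Each satisfies Mgh = ½(1+k)Mv² with k = I/(MR²), so v ∝ 1/√(1+k).
For the solid disk k = 0.5; for the thin spherical shell k = 2/3.
v₁/v₂ = √((1+k₂)/(1+k₁)) = √(1.667/1.5) ≈ 1.05.

v_ratio ≈ 1.05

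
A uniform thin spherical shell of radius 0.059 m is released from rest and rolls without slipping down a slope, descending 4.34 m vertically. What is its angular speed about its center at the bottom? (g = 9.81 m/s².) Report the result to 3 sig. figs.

For this body I = (2/3)MR², i.e. k = I/(MR²) = 2/3.
Rolling without slipping gives ω = v/R, so the total kinetic energy is ½Mv² + ½Iω² = ½(1+k)Mv² = (5/6)Mv².
Energy conservation Mgh = ½(1+k)Mv² gives v = √(2gh/(1+k)) = √(2 × 9.81 × 4.34 / 1.667) = 7.148 m/s.
The angular speed follows from ω = v/R = 7.148/0.059 ≈ 121 rad/s.

ω ≈ 121 rad/s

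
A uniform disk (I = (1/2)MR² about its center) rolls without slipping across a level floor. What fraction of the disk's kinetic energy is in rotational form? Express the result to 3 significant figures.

fraction ≈ 0.333

With I = (1/2)MR², the ratio k = I/(MR²) is 0.5.
With ω = v/R, KE_trans = ½Mv² and KE_rot = ½Iω² = ½kMv², so KE_total = ½(1+k)Mv².
The rotational fraction is therefore k/(1+k) = 0.5/1.5 ≈ 0.333.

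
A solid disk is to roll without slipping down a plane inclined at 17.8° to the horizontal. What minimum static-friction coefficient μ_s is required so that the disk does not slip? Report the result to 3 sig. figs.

μ_min ≈ 0.107

Here I = (1/2)MR², so the shape factor k = I/(MR²) = 0.5.
Along the incline Mg sinθ − f = Ma, and torque about the center fR = Iα = kMR²(a/R) gives f = kMa.
These give a = g sinθ/(1+k) and the required friction f = kMg sinθ/(1+k).
With N = Mg cosθ, the no-slip condition f ≤ μN gives μ_min = f/N = k tanθ/(1+k).
μ_min = 0.5 × tan17.8° / 1.5 ≈ 0.107.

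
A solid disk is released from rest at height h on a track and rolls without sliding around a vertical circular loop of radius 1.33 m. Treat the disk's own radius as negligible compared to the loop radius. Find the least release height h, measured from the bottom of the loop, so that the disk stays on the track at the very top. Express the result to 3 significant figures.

h_min ≈ 3.66 m

Here I = (1/2)MR², so the shape factor k = I/(MR²) = 0.5.
At the top of the loop, the minimum-contact condition is Mg = Mv_top²/r, so v_top² = gr.
With ω = v/R, the kinetic energy at speed v is ½(1+k)Mv² = (3/4)Mv².
Energy conservation from release (height h) to the top (height 2r): Mgh = Mg(2r) + (3/4)M·gr.
Thus h_min = 2r + (1+k)r/2 = r(2 + 1.5/2) = 1.33 × 2.75 ≈ 3.66 m.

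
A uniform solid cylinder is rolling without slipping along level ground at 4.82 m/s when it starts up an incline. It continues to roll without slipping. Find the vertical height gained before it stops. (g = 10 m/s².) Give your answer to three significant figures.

The moment of inertia is (1/2)MR², giving k ≡ I/(MR²) = 0.5.
Rolling without slipping gives ω = v/R, so the total kinetic energy is ½Mv² + ½Iω² = ½(1+k)Mv² = (3/4)Mv².
At the top the kinetic energy is zero, so (3/4)Mv₀² = Mgh.
Thus h = (1+k)v₀²/(2g) = 1.5 × 4.82² / (2 × 10) ≈ 1.74 m.

h ≈ 1.74 m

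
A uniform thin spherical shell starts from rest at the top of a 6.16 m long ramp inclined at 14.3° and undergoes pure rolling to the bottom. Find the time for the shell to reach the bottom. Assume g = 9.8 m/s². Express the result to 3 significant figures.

t ≈ 2.91 s

For this body I = (2/3)MR², i.e. k = I/(MR²) = 2/3.
Along the incline Mg sinθ − f = Ma, and torque about the center fR = Iα = kMR²(a/R) gives f = kMa.
Hence a = g sinθ/(1+k) = 9.8×sin14.3°/1.667 = 1.452 m/s².
Starting from rest, L = ½at², so t = √(2L/a) = √(2×6.16/1.452) ≈ 2.91 s.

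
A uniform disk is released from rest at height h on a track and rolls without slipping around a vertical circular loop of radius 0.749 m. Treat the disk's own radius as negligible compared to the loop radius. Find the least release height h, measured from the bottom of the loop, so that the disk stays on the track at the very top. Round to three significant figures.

The moment of inertia is (1/2)MR², giving k ≡ I/(MR²) = 0.5.
At the top, contact is just lost when gravity alone supplies the centripetal force: Mg = Mv_top²/r, i.e. v_top² = gr.
With ω = v/R, the kinetic energy at speed v is ½(1+k)Mv² = (3/4)Mv².
Energy conservation from release (height h) to the top (height 2r): Mgh = Mg(2r) + (3/4)M·gr.
Thus h_min = 2r + (1+k)r/2 = r(2 + 1.5/2) = 0.749 × 2.75 ≈ 2.06 m.

h_min ≈ 2.06 m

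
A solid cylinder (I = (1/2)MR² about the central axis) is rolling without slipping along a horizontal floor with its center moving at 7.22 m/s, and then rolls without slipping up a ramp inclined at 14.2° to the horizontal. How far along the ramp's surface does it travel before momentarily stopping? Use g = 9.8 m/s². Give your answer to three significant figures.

For this body I = (1/2)MR², i.e. k = I/(MR²) = 0.5.
Pure rolling means v = ωR; then KE = ½Mv² + ½I(v/R)² = ½(1+k)Mv² = (3/4)Mv².
Setting this equal to Mgh gives the vertical rise h = (1+k)v₀²/(2g) = 1.5×7.22²/(2×9.8) = 3.989 m.
The distance along the slope is d = h/sinθ = 3.989/sin14.2° ≈ 16.3 m.

d ≈ 16.3 m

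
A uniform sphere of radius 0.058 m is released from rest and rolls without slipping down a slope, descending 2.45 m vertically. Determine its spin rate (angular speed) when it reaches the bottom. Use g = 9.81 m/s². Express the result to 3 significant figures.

The moment of inertia is (2/5)MR², giving k ≡ I/(MR²) = 0.4.
Rolling without slipping gives ω = v/R, so the total kinetic energy is ½Mv² + ½Iω² = ½(1+k)Mv² = (7/10)Mv².
Energy conservation Mgh = ½(1+k)Mv² gives v = √(2gh/(1+k)) = √(2 × 9.81 × 2.45 / 1.4) = 5.86 m/s.
Then ω = v/R = 5.86 / 0.058 ≈ 101 rad/s.

ω ≈ 101 rad/s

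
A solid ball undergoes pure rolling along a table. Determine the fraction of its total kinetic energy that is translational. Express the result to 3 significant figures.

Here I = (2/5)MR², so the shape factor k = I/(MR²) = 0.4.
Since ω = v/R, the translational part is ½Mv² and the rotational part is ½I(v/R)² = ½kMv²; the total is ½(1+k)Mv².
The translational fraction is therefore 1/(1+k) = 1/1.4 ≈ 0.714.

fraction ≈ 0.714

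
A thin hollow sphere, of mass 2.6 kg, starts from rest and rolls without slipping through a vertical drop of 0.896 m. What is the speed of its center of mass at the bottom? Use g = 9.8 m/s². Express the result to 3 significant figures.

Here I = (2/3)MR², so the shape factor k = I/(MR²) = 2/3.
The rolling condition ω = v/R makes the rotational term ½I(v/R)² = ½kMv², so KE_total = ½(1+k)Mv² = (5/6)Mv².
Energy conservation: Mgh = (5/6)Mv², so v = √(2gh/(1+k)) = √(2 × 9.8 × 0.896 / 1.667) ≈ 3.25 m/s.

v ≈ 3.25 m/s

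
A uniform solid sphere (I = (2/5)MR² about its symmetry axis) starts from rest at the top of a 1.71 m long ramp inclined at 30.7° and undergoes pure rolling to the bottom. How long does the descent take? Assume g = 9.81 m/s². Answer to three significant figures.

t ≈ 0.978 s

With I = (2/5)MR², the ratio k = I/(MR²) is 0.4.
Newton's second law down the slope: Mg sinθ − f = Ma. The torque equation fR = Iα (with α = a/R) gives f = kMa.
Hence a = g sinθ/(1+k) = 9.81×sin30.7°/1.4 = 3.577 m/s².
With constant a from rest, t = √(2L/a) = √(2·1.71/3.577) ≈ 0.978 s.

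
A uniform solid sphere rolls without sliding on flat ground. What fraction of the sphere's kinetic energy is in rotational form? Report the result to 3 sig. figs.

For this body I = (2/5)MR², i.e. k = I/(MR²) = 0.4.
With ω = v/R, KE_trans = ½Mv² and KE_rot = ½Iω² = ½kMv², so KE_total = ½(1+k)Mv².
The rotational fraction is therefore k/(1+k) = 0.4/1.4 ≈ 0.286.

fraction ≈ 0.286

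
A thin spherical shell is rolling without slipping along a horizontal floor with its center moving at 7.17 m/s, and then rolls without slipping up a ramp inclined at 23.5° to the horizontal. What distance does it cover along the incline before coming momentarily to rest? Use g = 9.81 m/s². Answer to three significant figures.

d ≈ 11.0 m

With I = (2/3)MR², the ratio k = I/(MR²) is 2/3.
The rolling condition ω = v/R makes the rotational term ½I(v/R)² = ½kMv², so KE_total = ½(1+k)Mv² = (5/6)Mv².
Setting this equal to Mgh gives the vertical rise h = (1+k)v₀²/(2g) = 1.667×7.17²/(2×9.81) = 4.367 m.
Along the incline, d = h/sinθ = 4.367/sin23.5° ≈ 11.0 m.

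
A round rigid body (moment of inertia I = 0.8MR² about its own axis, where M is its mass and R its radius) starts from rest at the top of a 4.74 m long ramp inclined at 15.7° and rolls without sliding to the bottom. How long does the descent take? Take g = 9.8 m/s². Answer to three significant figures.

For this body I = 0.8MR², i.e. k = I/(MR²) = 0.8.
Along the incline Mg sinθ − f = Ma, and torque about the center fR = Iα = kMR²(a/R) gives f = kMa.
Hence a = g sinθ/(1+k) = 9.8×sin15.7°/1.8 = 1.473 m/s².
With constant a from rest, t = √(2L/a) = √(2·4.74/1.473) ≈ 2.54 s.

t ≈ 2.54 s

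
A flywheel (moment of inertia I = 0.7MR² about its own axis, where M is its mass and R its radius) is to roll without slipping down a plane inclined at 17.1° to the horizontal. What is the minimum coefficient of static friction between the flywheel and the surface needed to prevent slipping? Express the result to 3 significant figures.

The moment of inertia is 0.7MR², giving k ≡ I/(MR²) = 0.7.
Newton's second law down the slope: Mg sinθ − f = Ma. The torque equation fR = Iα (with α = a/R) gives f = kMa.
These give a = g sinθ/(1+k) and the required friction f = kMg sinθ/(1+k).
With N = Mg cosθ, the no-slip condition f ≤ μN gives μ_min = f/N = k tanθ/(1+k).
μ_min = 0.7 × tan17.1° / 1.7 ≈ 0.127.

μ_min ≈ 0.127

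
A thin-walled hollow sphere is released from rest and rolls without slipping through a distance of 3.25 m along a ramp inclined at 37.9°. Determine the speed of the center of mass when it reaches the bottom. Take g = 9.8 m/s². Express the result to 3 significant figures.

For this body I = (2/3)MR², i.e. k = I/(MR²) = 2/3.
Rolling without slipping gives ω = v/R, so the total kinetic energy is ½Mv² + ½Iω² = ½(1+k)Mv² = (5/6)Mv².
The vertical drop is h = L sinθ = 3.25 × sin37.9° = 1.996 m.
Energy conservation: Mgh = (5/6)Mv², so v = √(2gh/(1+k)) = √(2 × 9.8 × 1.996 / 1.667) ≈ 4.85 m/s.

v ≈ 4.85 m/s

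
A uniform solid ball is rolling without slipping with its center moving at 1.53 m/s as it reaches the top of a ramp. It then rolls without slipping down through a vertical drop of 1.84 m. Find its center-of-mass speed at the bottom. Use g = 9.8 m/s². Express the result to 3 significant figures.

With I = (2/5)MR², the ratio k = I/(MR²) is 0.4.
The rolling condition ω = v/R makes the rotational term ½I(v/R)² = ½kMv², so KE_total = ½(1+k)Mv² = (7/10)Mv².
Energy conservation: (7/10)Mv₀² + Mgh = (7/10)Mv², so v² = v₀² + 2gh/(1+k).
v = √(1.53² + 2×9.8×1.84/1.4) = √28.1 ≈ 5.30 m/s.

v ≈ 5.30 m/s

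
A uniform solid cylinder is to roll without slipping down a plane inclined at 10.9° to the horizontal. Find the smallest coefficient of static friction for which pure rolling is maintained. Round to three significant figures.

For this body I = (1/2)MR², i.e. k = I/(MR²) = 0.5.
Translational: Mg sinθ − f = Ma. Rotational about the CM: fR = Iα = kMRa, so f = kMa.
These give a = g sinθ/(1+k) and the required friction f = kMg sinθ/(1+k).
With N = Mg cosθ, the no-slip condition f ≤ μN gives μ_min = f/N = k tanθ/(1+k).
μ_min = 0.5 × tan10.9° / 1.5 ≈ 0.0642.

μ_min ≈ 0.0642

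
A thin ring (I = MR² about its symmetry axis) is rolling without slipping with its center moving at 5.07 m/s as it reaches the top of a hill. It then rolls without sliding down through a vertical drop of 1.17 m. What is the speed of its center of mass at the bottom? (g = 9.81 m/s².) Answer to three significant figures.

For this body I = MR², i.e. k = I/(MR²) = 1.
Pure rolling means v = ωR; then KE = ½Mv² + ½I(v/R)² = ½(1+k)Mv² = Mv².
Energy conservation: Mv₀² + Mgh = Mv², so v² = v₀² + 2gh/(1+k).
v = √(5.07² + 2×9.81×1.17/2) = √37.18 ≈ 6.10 m/s.

v ≈ 6.10 m/s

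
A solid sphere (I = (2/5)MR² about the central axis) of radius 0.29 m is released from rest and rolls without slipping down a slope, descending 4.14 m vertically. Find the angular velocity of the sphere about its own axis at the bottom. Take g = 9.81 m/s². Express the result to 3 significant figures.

With I = (2/5)MR², the ratio k = I/(MR²) is 0.4.
Pure rolling means v = ωR; then KE = ½Mv² + ½I(v/R)² = ½(1+k)Mv² = (7/10)Mv².
Energy conservation Mgh = ½(1+k)Mv² gives v = √(2gh/(1+k)) = √(2 × 9.81 × 4.14 / 1.4) = 7.617 m/s.
Then ω = v/R = 7.617 / 0.29 ≈ 26.3 rad/s.

ω ≈ 26.3 rad/s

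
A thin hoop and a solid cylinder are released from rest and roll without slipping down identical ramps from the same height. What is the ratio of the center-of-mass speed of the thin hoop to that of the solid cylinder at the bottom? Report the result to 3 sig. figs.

v_ratio ≈ 0.866

Each satisfies Mgh = ½(1+k)Mv² with k = I/(MR²), so v ∝ 1/√(1+k).
For the thin hoop k = 1; for the solid cylinder k = 0.5.
v₁/v₂ = √((1+k₂)/(1+k₁)) = √(1.5/2) ≈ 0.866.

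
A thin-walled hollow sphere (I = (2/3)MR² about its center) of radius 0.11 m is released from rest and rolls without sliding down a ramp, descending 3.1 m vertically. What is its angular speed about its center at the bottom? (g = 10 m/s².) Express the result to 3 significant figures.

ω ≈ 55.4 rad/s

For this body I = (2/3)MR², i.e. k = I/(MR²) = 2/3.
Since it rolls without slipping, ω = v/R and KE = ½Mv² + ½Iω² = ½(1+k)Mv² = (5/6)Mv².
Energy conservation Mgh = ½(1+k)Mv² gives v = √(2gh/(1+k)) = √(2 × 10 × 3.1 / 1.667) = 6.099 m/s.
The angular speed follows from ω = v/R = 6.099/0.11 ≈ 55.4 rad/s.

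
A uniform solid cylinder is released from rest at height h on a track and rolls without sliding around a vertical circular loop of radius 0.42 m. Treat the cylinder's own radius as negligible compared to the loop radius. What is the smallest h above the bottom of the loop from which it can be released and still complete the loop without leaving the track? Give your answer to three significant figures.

h_min ≈ 1.16 m

For this body I = (1/2)MR², i.e. k = I/(MR²) = 0.5.
At the top, contact is just lost when gravity alone supplies the centripetal force: Mg = Mv_top²/r, i.e. v_top² = gr.
With ω = v/R, the kinetic energy at speed v is ½(1+k)Mv² = (3/4)Mv².
Energy conservation from release (height h) to the top (height 2r): Mgh = Mg(2r) + (3/4)M·gr.
Thus h_min = 2r + (1+k)r/2 = r(2 + 1.5/2) = 0.42 × 2.75 ≈ 1.16 m.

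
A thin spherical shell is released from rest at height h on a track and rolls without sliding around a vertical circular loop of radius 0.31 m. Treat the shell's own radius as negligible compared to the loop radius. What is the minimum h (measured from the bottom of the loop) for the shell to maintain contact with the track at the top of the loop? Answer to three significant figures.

h_min ≈ 0.878 m

For this body I = (2/3)MR², i.e. k = I/(MR²) = 2/3.
At the top, contact is just lost when gravity alone supplies the centripetal force: Mg = Mv_top²/r, i.e. v_top² = gr.
With ω = v/R, the kinetic energy at speed v is ½(1+k)Mv² = (5/6)Mv².
Energy conservation from release (height h) to the top (height 2r): Mgh = Mg(2r) + (5/6)M·gr.
Thus h_min = 2r + (1+k)r/2 = r(2 + 1.667/2) = 0.31 × 2.833 ≈ 0.878 m.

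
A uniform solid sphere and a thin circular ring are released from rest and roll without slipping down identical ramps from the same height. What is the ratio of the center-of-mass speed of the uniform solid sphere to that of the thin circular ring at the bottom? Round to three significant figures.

Each satisfies Mgh = ½(1+k)Mv² with k = I/(MR²), so v ∝ 1/√(1+k).
For the uniform solid sphere k = 0.4; for the thin circular ring k = 1.
v₁/v₂ = √((1+k₂)/(1+k₁)) = √(2/1.4) ≈ 1.20.

v_ratio ≈ 1.20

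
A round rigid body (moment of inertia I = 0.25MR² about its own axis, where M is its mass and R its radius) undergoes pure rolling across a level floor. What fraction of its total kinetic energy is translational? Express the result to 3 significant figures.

The moment of inertia is 0.25MR², giving k ≡ I/(MR²) = 0.25.
Since ω = v/R, the translational part is ½Mv² and the rotational part is ½I(v/R)² = ½kMv²; the total is ½(1+k)Mv².
The translational fraction is therefore 1/(1+k) = 1/1.25 ≈ 0.800.

fraction ≈ 0.800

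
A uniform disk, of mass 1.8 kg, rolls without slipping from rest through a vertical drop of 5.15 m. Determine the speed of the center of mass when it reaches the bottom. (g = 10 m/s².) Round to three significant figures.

The moment of inertia is (1/2)MR², giving k ≡ I/(MR²) = 0.5.
Since it rolls without slipping, ω = v/R and KE = ½Mv² + ½Iω² = ½(1+k)Mv² = (3/4)Mv².
Energy conservation: Mgh = (3/4)Mv², so v = √(2gh/(1+k)) = √(2 × 10 × 5.15 / 1.5) ≈ 8.29 m/s.

v ≈ 8.29 m/s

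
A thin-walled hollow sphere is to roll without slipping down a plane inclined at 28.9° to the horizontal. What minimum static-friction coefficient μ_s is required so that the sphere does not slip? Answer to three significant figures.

μ_min ≈ 0.221

The moment of inertia is (2/3)MR², giving k ≡ I/(MR²) = 2/3.
Along the incline Mg sinθ − f = Ma, and torque about the center fR = Iα = kMR²(a/R) gives f = kMa.
These give a = g sinθ/(1+k) and the required friction f = kMg sinθ/(1+k).
The normal force is N = Mg cosθ, so μ_min = f/N = k tanθ/(1+k).
μ_min = (2/3) × tan28.9° / 1.667 ≈ 0.221.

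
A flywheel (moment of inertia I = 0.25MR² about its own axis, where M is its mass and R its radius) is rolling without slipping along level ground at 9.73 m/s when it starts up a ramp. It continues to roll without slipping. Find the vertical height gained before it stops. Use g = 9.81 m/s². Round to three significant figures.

h ≈ 6.03 m

With I = 0.25MR², the ratio k = I/(MR²) is 0.25.
Since it rolls without slipping, ω = v/R and KE = ½Mv² + ½Iω² = ½(1+k)Mv² = (5/8)Mv².
All of this converts to potential energy at the highest point: (5/8)Mv₀² = Mgh.
Thus h = (1+k)v₀²/(2g) = 1.25 × 9.73² / (2 × 9.81) ≈ 6.03 m.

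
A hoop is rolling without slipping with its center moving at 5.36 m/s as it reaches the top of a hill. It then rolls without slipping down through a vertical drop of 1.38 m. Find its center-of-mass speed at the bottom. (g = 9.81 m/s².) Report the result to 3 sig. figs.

v ≈ 6.50 m/s

With I = MR², the ratio k = I/(MR²) is 1.
Pure rolling means v = ωR; then KE = ½Mv² + ½I(v/R)² = ½(1+k)Mv² = Mv².
Conserving energy between top and bottom: Mv² = Mv₀² + Mgh, hence v² = v₀² + 2gh/(1+k).
v = √(5.36² + 2×9.81×1.38/2) = √42.27 ≈ 6.50 m/s.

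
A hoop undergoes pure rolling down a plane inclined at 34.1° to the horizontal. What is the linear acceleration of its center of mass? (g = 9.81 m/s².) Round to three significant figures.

a ≈ 2.75 m/s²

For this body I = MR², i.e. k = I/(MR²) = 1.
Translational: Mg sinθ − f = Ma. Rotational about the CM: fR = Iα = kMRa, so f = kMa.
Eliminating f: Mg sinθ = (1+k)Ma, so a = g sinθ/(1+k) = 9.81 × sin34.1° / 2 ≈ 2.75 m/s².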